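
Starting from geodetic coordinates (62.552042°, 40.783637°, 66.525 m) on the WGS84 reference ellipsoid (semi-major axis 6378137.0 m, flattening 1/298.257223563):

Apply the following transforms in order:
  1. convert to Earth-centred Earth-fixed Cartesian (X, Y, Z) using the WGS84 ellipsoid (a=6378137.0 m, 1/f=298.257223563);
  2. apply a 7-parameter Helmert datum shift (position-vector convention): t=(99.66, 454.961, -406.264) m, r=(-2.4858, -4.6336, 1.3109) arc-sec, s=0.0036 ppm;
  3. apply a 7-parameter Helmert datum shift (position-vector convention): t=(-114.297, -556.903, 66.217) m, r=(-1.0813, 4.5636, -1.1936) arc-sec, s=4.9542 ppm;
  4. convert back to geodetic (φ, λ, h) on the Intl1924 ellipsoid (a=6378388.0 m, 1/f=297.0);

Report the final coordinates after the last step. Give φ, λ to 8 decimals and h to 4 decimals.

start: φ=62.552042°, λ=40.783637°, h=66.525 m
→ ECEF (a=6378137.000, f=1/298.257223563): X=2231995.1937, Y=1925494.4786, Z=5637196.4047
→ Helmert 7p (PV): X=2231955.9886, Y=1926031.5685, Z=5636817.0962
→ Helmert 7p (PV): X=2231988.6096, Y=1925500.8416, Z=5636851.7601
→ geod (Bowring, a=6378388.000): φ=62.55129520°, λ=40.78381424°, h=-418.8006 m

φ=62.55129520°, λ=40.78381424°, h=-418.8006 m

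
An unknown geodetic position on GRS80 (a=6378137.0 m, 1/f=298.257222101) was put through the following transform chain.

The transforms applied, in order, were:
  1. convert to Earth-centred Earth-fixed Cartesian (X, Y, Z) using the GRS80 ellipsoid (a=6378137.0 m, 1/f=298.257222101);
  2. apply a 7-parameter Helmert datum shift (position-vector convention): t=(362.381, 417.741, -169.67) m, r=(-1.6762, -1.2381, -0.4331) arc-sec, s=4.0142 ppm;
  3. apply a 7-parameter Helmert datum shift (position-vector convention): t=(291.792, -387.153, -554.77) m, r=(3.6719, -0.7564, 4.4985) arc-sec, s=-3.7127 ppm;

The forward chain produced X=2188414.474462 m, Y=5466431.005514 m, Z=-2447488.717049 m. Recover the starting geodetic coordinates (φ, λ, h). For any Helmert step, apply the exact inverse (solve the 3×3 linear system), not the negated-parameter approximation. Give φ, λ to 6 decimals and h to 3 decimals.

φ=-22.702985°, λ=68.186746°, h=1110.755 m

start: X=2188414.4745, Y=5466431.0055, Z=-2447488.7170 m
→ Helmert⁻¹: X=2188241.0589, Y=5466747.1691, Z=-2447048.3747
→ Helmert⁻¹: X=2187843.7304, Y=5466331.9632, Z=-2446837.5931
→ geod (Bowring, a=6378137.000): φ=-22.70298500°, λ=68.18674600°, h=1110.7550 m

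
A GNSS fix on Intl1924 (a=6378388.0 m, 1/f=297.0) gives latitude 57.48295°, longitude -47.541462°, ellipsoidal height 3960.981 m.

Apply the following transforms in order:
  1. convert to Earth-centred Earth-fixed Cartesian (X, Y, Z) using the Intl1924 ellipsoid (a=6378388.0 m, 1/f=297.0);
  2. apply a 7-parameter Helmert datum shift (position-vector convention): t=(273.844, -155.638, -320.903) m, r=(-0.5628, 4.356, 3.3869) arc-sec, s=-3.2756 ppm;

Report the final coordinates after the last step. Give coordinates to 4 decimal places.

start: φ=57.482950°, λ=-47.541462°, h=3960.981 m
→ ECEF (a=6378388.000, f=1/297.0): X=2321559.4830, Y=-2537221.2967, Z=5358454.5109
→ Helmert 7p (PV): X=2321980.5460, Y=-2537315.8829, Z=5358073.9509

X=2321980.5460 m, Y=-2537315.8829 m, Z=5358073.9509 m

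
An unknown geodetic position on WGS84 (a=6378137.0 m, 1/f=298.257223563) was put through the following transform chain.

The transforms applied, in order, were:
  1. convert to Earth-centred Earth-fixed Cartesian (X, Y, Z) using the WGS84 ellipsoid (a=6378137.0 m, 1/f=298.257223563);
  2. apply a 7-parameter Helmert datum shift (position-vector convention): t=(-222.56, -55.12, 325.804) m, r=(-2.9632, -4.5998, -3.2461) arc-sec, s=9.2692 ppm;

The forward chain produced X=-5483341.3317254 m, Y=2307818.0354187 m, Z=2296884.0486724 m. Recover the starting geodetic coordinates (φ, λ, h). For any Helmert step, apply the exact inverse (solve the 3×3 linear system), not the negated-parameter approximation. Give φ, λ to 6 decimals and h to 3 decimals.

φ=21.239656°, λ=157.174525°, h=1505.378 m

start: X=-5483341.3317, Y=2307818.0354, Z=2296884.0487 m
→ Helmert⁻¹: X=-5483053.0488, Y=2307732.4794, Z=2296692.3851
→ geod (Bowring, a=6378137.000): φ=21.23965600°, λ=157.17452500°, h=1505.3780 m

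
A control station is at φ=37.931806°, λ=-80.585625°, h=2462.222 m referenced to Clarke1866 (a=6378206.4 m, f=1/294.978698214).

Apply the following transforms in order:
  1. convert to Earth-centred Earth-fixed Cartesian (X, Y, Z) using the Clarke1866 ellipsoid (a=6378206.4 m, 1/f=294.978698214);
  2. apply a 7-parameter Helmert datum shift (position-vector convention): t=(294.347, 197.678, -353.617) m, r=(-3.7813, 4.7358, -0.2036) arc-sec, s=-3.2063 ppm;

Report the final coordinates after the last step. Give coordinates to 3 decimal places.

start: φ=37.931806°, λ=-80.585625°, h=2462.222 m
→ ECEF (a=6378206.400, f=1/294.978698214): X=824271.8882, Y=-4971282.0217, Z=3900795.8232
→ Helmert 7p (PV): X=824648.2465, Y=-4970997.7077, Z=3900501.9086

X=824648.246 m, Y=-4970997.708 m, Z=3900501.909 m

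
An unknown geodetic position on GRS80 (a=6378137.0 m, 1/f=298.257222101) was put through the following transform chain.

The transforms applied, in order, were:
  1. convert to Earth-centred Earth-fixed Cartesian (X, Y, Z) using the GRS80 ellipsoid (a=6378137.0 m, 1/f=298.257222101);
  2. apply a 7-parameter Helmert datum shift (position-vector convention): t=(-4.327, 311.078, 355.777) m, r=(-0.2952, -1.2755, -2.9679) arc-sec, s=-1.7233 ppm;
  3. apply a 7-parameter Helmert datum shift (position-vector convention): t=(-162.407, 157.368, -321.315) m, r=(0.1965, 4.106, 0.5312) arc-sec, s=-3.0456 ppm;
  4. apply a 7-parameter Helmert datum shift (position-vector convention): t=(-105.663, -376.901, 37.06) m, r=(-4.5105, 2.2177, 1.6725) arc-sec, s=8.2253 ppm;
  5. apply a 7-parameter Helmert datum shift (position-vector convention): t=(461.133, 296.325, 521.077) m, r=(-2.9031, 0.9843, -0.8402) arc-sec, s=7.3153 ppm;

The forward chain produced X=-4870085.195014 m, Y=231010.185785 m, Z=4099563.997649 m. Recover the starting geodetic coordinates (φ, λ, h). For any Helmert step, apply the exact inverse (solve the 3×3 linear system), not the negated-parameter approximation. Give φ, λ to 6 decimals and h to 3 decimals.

start: X=-4870085.1950, Y=231010.1858, Z=4099563.9976 m
→ Helmert⁻¹: X=-4870531.1987, Y=230634.6416, Z=4098992.9390
→ Helmert⁻¹: X=-4870427.6725, Y=230959.5022, Z=4098874.8492
→ Helmert⁻¹: X=-4870361.1028, Y=230819.2849, Z=4099111.4772
→ Helmert⁻¹: X=-4870343.1384, Y=230432.6598, Z=4098793.2106
→ geod (Bowring, a=6378137.000): φ=40.24146200°, λ=177.29116000°, h=472.8090 m

φ=40.241462°, λ=177.291160°, h=472.809 m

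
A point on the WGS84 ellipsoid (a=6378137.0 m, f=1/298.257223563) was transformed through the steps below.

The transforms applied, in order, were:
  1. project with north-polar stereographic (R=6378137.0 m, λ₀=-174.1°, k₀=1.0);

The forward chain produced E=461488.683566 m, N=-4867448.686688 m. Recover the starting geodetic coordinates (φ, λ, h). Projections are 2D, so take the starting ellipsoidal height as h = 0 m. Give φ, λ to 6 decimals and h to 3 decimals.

start: E=461488.6836, N=-4867448.6867 m
→ stereo⁻¹: φ=48.05793300°, λ=-168.68390800°

φ=48.057933°, λ=-168.683908°, h=0.000 m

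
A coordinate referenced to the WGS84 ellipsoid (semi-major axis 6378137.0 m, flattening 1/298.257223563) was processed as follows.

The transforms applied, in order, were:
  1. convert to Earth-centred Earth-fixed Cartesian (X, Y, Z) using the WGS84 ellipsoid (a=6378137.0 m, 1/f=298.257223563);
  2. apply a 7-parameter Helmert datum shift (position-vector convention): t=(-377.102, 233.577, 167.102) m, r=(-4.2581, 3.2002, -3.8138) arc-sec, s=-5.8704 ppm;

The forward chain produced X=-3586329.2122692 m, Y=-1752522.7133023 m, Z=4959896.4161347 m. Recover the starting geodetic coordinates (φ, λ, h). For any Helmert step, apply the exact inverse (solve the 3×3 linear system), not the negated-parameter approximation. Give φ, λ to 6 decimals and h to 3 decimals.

start: X=-3586329.2123, Y=-1752522.7133, Z=4959896.4161 m
→ Helmert⁻¹: X=-3586017.6992, Y=-1752935.2712, Z=4959666.6055
→ geod (Bowring, a=6378137.000): φ=51.36076500°, λ=-153.94945700°, h=1231.7590 m

φ=51.360765°, λ=-153.949457°, h=1231.759 m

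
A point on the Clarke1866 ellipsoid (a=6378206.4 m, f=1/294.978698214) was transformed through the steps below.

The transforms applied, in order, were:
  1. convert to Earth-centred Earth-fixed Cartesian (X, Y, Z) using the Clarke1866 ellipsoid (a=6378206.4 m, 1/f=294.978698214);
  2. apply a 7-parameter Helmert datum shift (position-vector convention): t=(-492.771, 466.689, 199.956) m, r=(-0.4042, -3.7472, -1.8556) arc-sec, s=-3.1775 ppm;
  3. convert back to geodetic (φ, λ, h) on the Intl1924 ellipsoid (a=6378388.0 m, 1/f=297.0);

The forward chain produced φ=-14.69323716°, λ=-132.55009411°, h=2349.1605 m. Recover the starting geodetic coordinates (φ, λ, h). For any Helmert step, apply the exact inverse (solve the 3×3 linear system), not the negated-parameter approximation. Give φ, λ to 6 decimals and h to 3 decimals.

start: φ=-14.693237°, λ=-132.550094°, h=2349.161 m
→ ECEF (a=6378388.000, f=1/297.0): X=-4174671.1647, Y=-4547864.8890, Z=-1607905.6731
→ Helmert⁻¹: X=-4174179.9523, Y=-4548380.4310, Z=-1608043.8198
→ geod (Bowring, a=6378206.400): φ=-14.69498300°, λ=-132.54350000°, h=2621.3020 m

φ=-14.694983°, λ=-132.543500°, h=2621.302 m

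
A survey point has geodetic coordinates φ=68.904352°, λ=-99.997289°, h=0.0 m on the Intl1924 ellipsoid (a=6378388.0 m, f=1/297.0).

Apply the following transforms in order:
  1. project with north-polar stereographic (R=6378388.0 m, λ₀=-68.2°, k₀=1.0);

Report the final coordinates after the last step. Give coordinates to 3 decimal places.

start: φ=68.904352°, λ=-99.997289°, h=0.000 m
→ stereo (R=6378388.0, λ₀=-68.2°): E=-1251605.7935, N=-2018846.7780

E=-1251605.793 m, N=-2018846.778 m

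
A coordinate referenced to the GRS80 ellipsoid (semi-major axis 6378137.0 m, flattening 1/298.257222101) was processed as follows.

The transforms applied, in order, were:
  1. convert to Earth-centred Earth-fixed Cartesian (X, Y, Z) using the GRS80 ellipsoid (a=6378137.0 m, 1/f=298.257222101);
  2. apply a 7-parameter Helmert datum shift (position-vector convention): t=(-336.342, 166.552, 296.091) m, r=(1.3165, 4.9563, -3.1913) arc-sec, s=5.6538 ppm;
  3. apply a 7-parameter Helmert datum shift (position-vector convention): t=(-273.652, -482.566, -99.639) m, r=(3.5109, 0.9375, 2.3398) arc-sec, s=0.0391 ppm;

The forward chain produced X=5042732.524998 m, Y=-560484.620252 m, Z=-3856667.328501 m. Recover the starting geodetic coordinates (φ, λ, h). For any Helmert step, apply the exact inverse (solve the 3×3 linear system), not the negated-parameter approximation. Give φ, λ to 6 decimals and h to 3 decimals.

φ=-37.421051°, λ=-6.338555°, h=3415.922 m

start: X=5042732.5250, Y=-560484.6203, Z=-3856667.3285 m
→ Helmert⁻¹: X=5043017.1544, Y=-560124.8820, Z=-3856535.0835
→ Helmert⁻¹: X=5043426.3219, Y=-560234.8506, Z=-3856684.6055
→ geod (Bowring, a=6378137.000): φ=-37.42105100°, λ=-6.33855500°, h=3415.9220 m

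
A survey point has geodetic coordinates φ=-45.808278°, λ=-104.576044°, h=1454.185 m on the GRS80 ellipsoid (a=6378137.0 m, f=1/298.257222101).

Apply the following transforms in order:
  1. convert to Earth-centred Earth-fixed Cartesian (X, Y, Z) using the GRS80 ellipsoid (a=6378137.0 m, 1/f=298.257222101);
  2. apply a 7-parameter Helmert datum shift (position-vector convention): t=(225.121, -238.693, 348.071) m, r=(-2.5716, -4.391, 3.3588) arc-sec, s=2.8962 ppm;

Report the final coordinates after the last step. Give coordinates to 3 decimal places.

start: φ=-45.808278°, λ=-104.576044°, h=1454.185 m
→ ECEF (a=6378137.000, f=1/298.257222101): X=-1121075.2404, Y=-4311263.1061, Z=-4551461.5621
→ Helmert 7p (PV): X=-1120686.2692, Y=-4311589.2863, Z=-4551096.7880

X=-1120686.269 m, Y=-4311589.286 m, Z=-4551096.788 m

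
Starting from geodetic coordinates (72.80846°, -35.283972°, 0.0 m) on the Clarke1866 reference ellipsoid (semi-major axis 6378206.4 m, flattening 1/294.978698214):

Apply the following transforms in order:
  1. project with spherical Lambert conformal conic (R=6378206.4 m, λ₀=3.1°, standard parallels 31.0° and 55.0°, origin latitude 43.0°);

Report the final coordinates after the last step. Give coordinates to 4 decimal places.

E=-1427189.5395 m, N=3761662.3091 m

start: φ=72.808460°, λ=-35.283972°, h=0.000 m
→ lcc (R=6378206.4, λ₀=3.1°): E=-1427189.5395, N=3761662.3091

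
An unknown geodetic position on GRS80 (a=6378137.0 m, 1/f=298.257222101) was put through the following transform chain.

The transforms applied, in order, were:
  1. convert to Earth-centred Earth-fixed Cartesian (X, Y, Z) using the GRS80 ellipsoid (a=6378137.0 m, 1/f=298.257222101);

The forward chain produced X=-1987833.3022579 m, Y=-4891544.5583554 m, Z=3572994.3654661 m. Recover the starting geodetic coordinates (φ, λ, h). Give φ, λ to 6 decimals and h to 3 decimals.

φ=34.264951°, λ=-112.115916°, h=3944.400 m

start: X=-1987833.3023, Y=-4891544.5584, Z=3572994.3655 m
→ geod (Bowring, a=6378137.000): φ=34.26495100°, λ=-112.11591600°, h=3944.4000 m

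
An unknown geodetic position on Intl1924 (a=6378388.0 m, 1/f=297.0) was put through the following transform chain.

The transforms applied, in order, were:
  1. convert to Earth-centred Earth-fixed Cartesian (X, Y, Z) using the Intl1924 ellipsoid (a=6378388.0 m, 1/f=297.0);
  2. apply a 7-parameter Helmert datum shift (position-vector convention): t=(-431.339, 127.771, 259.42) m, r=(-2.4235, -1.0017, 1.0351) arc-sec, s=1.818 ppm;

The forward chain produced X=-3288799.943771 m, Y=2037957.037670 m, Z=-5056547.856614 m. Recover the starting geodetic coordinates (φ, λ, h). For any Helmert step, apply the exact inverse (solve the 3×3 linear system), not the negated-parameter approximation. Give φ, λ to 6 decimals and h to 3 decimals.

φ=-52.768641°, λ=148.212318°, h=2072.770 m

start: X=-3288799.9438, Y=2037957.0377, Z=-5056547.8566 m
→ Helmert⁻¹: X=-3288376.9572, Y=2037901.4782, Z=-5056758.1695
→ geod (Bowring, a=6378388.000): φ=-52.76864100°, λ=148.21231800°, h=2072.7700 m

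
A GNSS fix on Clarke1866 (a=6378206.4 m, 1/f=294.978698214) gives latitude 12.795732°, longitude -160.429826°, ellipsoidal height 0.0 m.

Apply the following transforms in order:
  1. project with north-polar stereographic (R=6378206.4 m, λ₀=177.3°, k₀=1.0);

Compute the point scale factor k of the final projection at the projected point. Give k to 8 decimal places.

1.63736351

start: φ=12.795732°, λ=-160.429826°, h=0.000 m
→ into stereo (λ₀=177.3°): φ=12.79573200°, λ−λ₀=22.27017400°
scale k = 1.63736351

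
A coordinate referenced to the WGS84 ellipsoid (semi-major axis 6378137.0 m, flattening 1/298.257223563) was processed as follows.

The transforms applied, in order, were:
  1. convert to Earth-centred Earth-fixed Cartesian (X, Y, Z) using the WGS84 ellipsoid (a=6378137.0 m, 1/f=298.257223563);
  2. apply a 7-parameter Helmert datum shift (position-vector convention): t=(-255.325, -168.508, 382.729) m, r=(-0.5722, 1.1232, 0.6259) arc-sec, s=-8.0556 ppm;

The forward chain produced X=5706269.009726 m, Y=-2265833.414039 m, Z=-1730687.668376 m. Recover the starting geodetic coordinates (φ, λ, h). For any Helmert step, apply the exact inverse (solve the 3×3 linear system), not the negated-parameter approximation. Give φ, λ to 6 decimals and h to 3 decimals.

start: X=5706269.0097, Y=-2265833.4140, Z=-1730687.6684 m
→ Helmert⁻¹: X=5706572.8558, Y=-2265695.6716, Z=-1731059.5528
→ geod (Bowring, a=6378137.000): φ=-15.84582400°, λ=-21.65469300°, h=2701.8600 m

φ=-15.845824°, λ=-21.654693°, h=2701.860 m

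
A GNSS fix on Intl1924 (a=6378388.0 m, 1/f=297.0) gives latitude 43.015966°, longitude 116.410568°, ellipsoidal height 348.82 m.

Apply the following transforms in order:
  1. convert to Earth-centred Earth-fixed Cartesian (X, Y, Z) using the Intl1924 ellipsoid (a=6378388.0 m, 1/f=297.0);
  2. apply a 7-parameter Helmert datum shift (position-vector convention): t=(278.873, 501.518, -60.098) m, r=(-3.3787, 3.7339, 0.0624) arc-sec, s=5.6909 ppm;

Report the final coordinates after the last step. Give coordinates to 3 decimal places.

X=-2077413.249 m, Y=4184273.011 m, Z=4329046.032 m

start: φ=43.015966°, λ=116.410568°, h=348.820 m
→ ECEF (a=6378388.000, f=1/297.0): X=-2077757.4005, Y=4183677.3993, Z=4329112.4116
→ Helmert 7p (PV): X=-2077413.2494, Y=4184273.0106, Z=4329046.0322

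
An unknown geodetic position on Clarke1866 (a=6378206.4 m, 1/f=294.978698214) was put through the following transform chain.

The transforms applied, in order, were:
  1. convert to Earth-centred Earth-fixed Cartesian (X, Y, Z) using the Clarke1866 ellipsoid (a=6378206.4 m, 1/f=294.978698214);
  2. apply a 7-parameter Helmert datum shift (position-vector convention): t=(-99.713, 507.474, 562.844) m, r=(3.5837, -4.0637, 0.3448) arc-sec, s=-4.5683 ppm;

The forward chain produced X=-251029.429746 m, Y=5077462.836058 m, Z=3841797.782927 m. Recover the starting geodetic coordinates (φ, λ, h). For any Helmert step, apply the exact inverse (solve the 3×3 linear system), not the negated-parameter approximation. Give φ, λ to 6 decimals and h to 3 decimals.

start: X=-251029.4297, Y=5077462.8361, Z=3841797.7829 m
→ Helmert⁻¹: X=-250846.6998, Y=5077045.7120, Z=3841169.2190
→ geod (Bowring, a=6378206.400): φ=37.26397500°, λ=92.82857000°, h=1012.3170 m

φ=37.263975°, λ=92.828570°, h=1012.317 m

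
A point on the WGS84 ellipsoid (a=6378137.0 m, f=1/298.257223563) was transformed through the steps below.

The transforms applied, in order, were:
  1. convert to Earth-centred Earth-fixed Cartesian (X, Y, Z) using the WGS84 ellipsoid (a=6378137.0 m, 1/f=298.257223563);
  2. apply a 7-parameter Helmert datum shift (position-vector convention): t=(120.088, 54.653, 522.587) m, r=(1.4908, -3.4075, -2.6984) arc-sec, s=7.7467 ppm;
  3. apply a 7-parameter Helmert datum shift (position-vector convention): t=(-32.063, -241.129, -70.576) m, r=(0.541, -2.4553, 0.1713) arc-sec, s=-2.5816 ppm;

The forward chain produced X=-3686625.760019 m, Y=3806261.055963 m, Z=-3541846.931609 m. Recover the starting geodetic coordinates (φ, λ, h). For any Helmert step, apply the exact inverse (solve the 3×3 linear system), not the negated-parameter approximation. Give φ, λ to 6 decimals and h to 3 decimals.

start: X=-3686625.7600, Y=3806261.0560, Z=-3541846.9316 m
→ Helmert⁻¹: X=-3686642.2128, Y=3806505.7841, Z=-3541751.5985
→ Helmert⁻¹: X=-3686842.0537, Y=3806347.8101, Z=-3542213.3488
→ geod (Bowring, a=6378137.000): φ=-33.93863700°, λ=134.08629100°, h=2528.4820 m

φ=-33.938637°, λ=134.086291°, h=2528.482 m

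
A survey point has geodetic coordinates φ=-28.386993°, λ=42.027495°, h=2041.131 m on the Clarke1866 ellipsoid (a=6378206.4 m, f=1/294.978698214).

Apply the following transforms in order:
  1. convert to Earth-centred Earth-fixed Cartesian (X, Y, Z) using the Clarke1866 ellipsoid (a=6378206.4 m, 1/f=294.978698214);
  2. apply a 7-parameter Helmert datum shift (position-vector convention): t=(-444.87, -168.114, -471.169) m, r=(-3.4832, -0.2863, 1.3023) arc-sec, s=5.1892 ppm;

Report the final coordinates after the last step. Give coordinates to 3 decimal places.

start: φ=-28.386993°, λ=42.027495°, h=2041.131 m
→ ECEF (a=6378206.400, f=1/294.978698214): X=4172709.0488, Y=3760751.4577, Z=-3015107.5969
→ Helmert 7p (PV): X=4172266.2724, Y=3760578.2880, Z=-3015652.1283

X=4172266.272 m, Y=3760578.288 m, Z=-3015652.128 m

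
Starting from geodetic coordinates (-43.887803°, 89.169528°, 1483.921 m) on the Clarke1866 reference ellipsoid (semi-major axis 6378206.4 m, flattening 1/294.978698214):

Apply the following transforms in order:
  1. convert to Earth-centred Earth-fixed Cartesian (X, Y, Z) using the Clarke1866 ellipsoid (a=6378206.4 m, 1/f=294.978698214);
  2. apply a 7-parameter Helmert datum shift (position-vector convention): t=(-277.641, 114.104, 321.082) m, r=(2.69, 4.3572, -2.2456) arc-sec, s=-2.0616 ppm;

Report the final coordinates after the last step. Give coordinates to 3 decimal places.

start: φ=-43.887803°, λ=89.169528°, h=1483.921 m
→ ECEF (a=6378206.400, f=1/294.978698214): X=66749.4753, Y=4604845.6613, Z=-4399942.0050
→ Helmert 7p (PV): X=66428.8839, Y=4605006.9269, Z=-4399553.2082

X=66428.884 m, Y=4605006.927 m, Z=-4399553.208 m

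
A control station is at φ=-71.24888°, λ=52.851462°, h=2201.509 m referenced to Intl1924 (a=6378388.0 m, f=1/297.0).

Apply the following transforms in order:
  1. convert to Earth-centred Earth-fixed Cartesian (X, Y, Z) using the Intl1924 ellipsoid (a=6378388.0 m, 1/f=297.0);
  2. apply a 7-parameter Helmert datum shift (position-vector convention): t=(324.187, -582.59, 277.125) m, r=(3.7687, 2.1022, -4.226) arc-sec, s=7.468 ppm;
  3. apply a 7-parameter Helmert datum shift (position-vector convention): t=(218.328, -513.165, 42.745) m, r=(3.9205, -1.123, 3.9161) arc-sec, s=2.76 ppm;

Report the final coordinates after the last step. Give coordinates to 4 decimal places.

X=1242898.1042 m, Y=1638960.5273 m, Z=-6019178.7510 m

start: φ=-71.248880°, λ=52.851462°, h=2201.509 m
→ ECEF (a=6378388.000, f=1/297.0): X=1242368.9863, Y=1639816.9797, Z=-6019492.2787
→ Helmert 7p (PV): X=1242674.6989, Y=1639331.1657, Z=-6019242.8077
→ Helmert 7p (PV): X=1242898.1042, Y=1638960.5273, Z=-6019178.7510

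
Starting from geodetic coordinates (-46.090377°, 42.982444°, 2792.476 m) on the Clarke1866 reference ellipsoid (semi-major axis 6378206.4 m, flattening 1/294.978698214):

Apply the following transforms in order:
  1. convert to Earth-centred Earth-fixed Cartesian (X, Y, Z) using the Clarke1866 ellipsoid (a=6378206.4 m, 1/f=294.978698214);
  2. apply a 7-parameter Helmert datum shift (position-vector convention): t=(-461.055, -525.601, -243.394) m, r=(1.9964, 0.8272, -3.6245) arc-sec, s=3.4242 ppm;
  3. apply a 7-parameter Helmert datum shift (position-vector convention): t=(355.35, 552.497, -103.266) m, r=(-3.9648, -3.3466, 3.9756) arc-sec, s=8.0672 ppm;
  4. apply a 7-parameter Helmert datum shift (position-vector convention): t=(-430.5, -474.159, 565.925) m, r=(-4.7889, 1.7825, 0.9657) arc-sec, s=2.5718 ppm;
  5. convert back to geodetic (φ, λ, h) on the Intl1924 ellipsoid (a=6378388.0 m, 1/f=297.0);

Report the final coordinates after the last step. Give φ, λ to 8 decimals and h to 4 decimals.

φ=-46.09333668°, λ=42.98174447°, h=1983.4545 m

start: φ=-46.090377°, λ=42.982444°, h=2792.476 m
→ ECEF (a=6378206.400, f=1/294.978698214): X=3243133.4791, Y=3022413.5669, Z=-4574028.1779
→ Helmert 7p (PV): X=3242718.2958, Y=3021885.5978, Z=-4574270.9870
→ Helmert 7p (PV): X=3243115.7775, Y=3022437.0476, Z=-4574416.6286
→ Helmert 7p (PV): X=3242639.9362, Y=3021879.6399, Z=-4573960.6673
→ geod (Bowring, a=6378388.000): φ=-46.09333668°, λ=42.98174447°, h=1983.4545 m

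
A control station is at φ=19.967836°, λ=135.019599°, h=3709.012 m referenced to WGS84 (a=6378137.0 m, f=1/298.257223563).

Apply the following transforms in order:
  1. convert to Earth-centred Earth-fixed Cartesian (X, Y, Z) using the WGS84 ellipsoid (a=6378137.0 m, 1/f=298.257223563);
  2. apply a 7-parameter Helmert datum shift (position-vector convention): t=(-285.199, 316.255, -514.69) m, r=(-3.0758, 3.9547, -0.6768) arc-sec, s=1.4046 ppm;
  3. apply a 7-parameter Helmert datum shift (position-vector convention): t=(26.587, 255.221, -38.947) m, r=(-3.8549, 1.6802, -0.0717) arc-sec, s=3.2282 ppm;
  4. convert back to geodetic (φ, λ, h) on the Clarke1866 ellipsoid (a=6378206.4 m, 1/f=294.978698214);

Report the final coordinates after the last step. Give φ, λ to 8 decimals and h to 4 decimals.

start: φ=19.967836°, λ=135.019599°, h=3709.012 m
→ ECEF (a=6378137.000, f=1/298.257223563): X=-4244473.1895, Y=4241570.3933, Z=2165617.0956
→ Helmert 7p (PV): X=-4244708.9115, Y=4241938.8265, Z=2165123.5766
→ Helmert 7p (PV): X=-4244676.9159, Y=4242249.6812, Z=2165046.9177
→ geod (Bowring, a=6378206.400): φ=19.96244858°, λ=135.01638642°, h=4059.3416 m

φ=19.96244858°, λ=135.01638642°, h=4059.3416 m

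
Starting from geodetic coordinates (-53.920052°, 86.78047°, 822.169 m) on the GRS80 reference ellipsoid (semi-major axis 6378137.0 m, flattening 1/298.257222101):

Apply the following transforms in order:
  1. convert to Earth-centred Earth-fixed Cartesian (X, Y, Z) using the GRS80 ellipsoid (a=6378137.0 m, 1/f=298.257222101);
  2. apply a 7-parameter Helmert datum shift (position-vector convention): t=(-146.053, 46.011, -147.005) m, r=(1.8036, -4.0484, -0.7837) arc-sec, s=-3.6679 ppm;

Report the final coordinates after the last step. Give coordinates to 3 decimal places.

start: φ=-53.920052°, λ=86.780470°, h=822.169 m
→ ECEF (a=6378137.000, f=1/298.257222101): X=211443.3871, Y=3758952.4764, Z=-5132172.8460
→ Helmert 7p (PV): X=211411.5703, Y=3759028.7726, Z=-5132264.0081

X=211411.570 m, Y=3759028.773 m, Z=-5132264.008 m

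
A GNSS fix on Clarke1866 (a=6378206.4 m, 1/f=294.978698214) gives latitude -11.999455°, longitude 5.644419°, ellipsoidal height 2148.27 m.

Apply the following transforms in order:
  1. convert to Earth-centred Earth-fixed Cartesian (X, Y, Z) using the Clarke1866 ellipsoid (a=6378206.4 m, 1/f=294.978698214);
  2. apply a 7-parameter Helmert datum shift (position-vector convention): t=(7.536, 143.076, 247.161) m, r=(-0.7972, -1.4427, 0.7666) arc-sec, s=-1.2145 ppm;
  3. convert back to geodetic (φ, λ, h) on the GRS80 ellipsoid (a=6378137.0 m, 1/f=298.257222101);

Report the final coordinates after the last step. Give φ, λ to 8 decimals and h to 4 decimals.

start: φ=-11.999455°, λ=5.644419°, h=2148.270 m
→ ECEF (a=6378206.400, f=1/294.978698214): X=6211590.1141, Y=613913.9869, Z=-1317708.1289
→ Helmert 7p (PV): X=6211597.0411, Y=614074.3103, Z=-1317418.2939
→ geod (Bowring, a=6378137.000): φ=-11.99597877°, λ=5.64587726°, h=2169.3427 m

φ=-11.99597877°, λ=5.64587726°, h=2169.3427 m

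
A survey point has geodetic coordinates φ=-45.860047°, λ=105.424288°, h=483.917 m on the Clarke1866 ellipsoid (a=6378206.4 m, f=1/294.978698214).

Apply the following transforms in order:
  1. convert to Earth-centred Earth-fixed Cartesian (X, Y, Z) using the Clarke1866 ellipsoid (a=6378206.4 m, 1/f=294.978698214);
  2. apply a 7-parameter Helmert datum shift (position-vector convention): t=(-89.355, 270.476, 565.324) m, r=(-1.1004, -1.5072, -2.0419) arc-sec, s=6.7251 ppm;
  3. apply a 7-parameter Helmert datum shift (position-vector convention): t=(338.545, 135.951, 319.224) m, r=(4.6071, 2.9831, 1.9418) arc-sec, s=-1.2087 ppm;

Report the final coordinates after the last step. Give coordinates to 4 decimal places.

X=-1183322.4921 m, Y=4290200.0804 m, Z=-4553630.7814 m

start: φ=-45.860047°, λ=105.424288°, h=483.917 m
→ ECEF (a=6378206.400, f=1/294.978698214): X=-1183534.6507, Y=4289691.9953, Z=-4554571.6079
→ Helmert 7p (PV): X=-1183556.2184, Y=4289978.7379, Z=-4554068.4473
→ Helmert 7p (PV): X=-1183322.4921, Y=4290200.0804, Z=-4553630.7814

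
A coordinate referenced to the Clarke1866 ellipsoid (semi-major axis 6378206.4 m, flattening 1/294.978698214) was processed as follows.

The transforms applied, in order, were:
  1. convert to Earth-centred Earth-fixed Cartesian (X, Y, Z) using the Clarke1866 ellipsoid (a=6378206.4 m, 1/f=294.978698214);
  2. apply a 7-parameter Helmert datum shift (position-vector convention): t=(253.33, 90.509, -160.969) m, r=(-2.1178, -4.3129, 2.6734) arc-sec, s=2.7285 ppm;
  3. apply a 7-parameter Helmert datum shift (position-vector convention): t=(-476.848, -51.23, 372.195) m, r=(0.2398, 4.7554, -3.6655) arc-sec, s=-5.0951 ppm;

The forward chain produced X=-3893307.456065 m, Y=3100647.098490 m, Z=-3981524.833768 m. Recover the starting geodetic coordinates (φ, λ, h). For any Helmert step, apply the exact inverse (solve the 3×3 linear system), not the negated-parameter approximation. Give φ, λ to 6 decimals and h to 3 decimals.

start: X=-3893307.4561, Y=3100647.0985, Z=-3981524.8338 m
→ Helmert⁻¹: X=-3892813.7389, Y=3100640.3189, Z=-3982010.6699
→ Helmert⁻¹: X=-3893099.5154, Y=3100632.6905, Z=-3981725.5982
→ geod (Bowring, a=6378206.400): φ=-38.85075000°, λ=141.46466900°, h=3976.6490 m

φ=-38.850750°, λ=141.464669°, h=3976.649 m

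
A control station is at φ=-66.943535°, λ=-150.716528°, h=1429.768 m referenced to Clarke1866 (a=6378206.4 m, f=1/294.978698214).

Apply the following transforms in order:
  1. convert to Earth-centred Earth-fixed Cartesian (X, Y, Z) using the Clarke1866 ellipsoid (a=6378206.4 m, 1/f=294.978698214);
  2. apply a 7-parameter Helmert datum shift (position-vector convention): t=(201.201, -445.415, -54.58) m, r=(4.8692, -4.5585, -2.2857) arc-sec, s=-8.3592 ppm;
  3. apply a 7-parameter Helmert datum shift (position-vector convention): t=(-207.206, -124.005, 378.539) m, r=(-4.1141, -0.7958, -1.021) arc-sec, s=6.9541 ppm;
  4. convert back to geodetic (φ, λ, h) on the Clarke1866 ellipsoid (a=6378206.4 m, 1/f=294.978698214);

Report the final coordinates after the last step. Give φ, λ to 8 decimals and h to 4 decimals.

φ=-66.94144995°, λ=-150.70488689°, h=1234.2799 m

start: φ=-66.943535°, λ=-150.716528°, h=1429.768 m
→ ECEF (a=6378206.400, f=1/294.978698214): X=-2185494.7329, Y=-1225613.5964, Z=-5847076.8977
→ Helmert 7p (PV): X=-2185159.6237, Y=-1225886.5200, Z=-5847159.8326
→ Helmert 7p (PV): X=-2185365.5342, Y=-1226124.8601, Z=-5846805.9347
→ geod (Bowring, a=6378206.400): φ=-66.94144995°, λ=-150.70488689°, h=1234.2799 m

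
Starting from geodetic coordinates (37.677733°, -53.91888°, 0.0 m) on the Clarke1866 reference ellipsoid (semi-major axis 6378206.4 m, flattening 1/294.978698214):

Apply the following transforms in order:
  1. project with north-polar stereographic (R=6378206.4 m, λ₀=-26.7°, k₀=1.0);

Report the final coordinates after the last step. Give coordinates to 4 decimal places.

start: φ=37.677733°, λ=-53.918880°, h=0.000 m
→ stereo (R=6378206.4, λ₀=-26.7°): E=-2866098.0564, N=-5572306.4253

E=-2866098.0564 m, N=-5572306.4253 m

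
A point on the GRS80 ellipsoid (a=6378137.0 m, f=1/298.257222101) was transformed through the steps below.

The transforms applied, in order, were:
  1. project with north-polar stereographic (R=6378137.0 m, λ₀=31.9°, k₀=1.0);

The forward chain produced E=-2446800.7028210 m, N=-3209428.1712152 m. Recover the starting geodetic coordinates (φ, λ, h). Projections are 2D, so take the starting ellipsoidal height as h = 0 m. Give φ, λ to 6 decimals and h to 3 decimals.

φ=54.888009°, λ=-5.421137°, h=0.000 m

start: E=-2446800.7028, N=-3209428.1712 m
→ stereo⁻¹: φ=54.88800900°, λ=-5.42113700°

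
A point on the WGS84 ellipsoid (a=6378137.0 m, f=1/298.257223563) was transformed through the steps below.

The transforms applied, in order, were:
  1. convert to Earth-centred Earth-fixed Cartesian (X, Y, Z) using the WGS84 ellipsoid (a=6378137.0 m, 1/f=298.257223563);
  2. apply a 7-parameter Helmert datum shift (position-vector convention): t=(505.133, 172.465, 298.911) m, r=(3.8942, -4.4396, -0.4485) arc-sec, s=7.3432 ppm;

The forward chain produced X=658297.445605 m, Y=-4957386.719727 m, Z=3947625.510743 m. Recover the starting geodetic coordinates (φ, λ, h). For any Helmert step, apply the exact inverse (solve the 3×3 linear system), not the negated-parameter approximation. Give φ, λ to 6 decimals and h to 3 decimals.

φ=38.472432°, λ=-82.440672°, h=1194.355 m

start: X=658297.4456, Y=-4957386.7197, Z=3947625.5107 m
→ Helmert⁻¹: X=657883.2243, Y=-4957446.8252, Z=3947377.0485
→ geod (Bowring, a=6378137.000): φ=38.47243200°, λ=-82.44067200°, h=1194.3550 m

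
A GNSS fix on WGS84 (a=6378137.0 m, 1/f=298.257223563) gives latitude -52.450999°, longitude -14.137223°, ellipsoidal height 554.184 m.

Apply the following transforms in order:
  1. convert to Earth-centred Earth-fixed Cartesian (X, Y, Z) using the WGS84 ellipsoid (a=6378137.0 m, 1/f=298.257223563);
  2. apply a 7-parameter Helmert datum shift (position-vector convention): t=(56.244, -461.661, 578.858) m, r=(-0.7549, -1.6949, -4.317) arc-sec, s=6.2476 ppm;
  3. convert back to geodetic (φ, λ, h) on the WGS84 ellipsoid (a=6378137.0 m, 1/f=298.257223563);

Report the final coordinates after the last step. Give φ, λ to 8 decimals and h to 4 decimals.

start: φ=-52.450999°, λ=-14.137223°, h=554.184 m
→ ECEF (a=6378137.000, f=1/298.257223563): X=3777647.0725, Y=-951488.8283, Z=-5033982.7454
→ Helmert 7p (PV): X=3777748.3685, Y=-952053.9220, Z=-5033400.8139
→ geod (Bowring, a=6378137.000): φ=-52.44612853°, λ=-14.14491816°, h=236.8341 m

φ=-52.44612853°, λ=-14.14491816°, h=236.8341 m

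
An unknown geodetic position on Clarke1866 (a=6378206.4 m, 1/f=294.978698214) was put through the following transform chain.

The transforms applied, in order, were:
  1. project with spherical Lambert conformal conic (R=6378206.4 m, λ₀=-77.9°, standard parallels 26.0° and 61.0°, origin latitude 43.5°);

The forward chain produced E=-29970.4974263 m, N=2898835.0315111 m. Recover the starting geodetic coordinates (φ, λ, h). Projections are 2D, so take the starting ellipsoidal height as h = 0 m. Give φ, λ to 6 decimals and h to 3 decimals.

φ=69.795466°, λ=-78.620757°, h=0.000 m

start: E=-29970.4974, N=2898835.0315 m
→ lcc⁻¹: φ=69.79546600°, λ=-78.62075700°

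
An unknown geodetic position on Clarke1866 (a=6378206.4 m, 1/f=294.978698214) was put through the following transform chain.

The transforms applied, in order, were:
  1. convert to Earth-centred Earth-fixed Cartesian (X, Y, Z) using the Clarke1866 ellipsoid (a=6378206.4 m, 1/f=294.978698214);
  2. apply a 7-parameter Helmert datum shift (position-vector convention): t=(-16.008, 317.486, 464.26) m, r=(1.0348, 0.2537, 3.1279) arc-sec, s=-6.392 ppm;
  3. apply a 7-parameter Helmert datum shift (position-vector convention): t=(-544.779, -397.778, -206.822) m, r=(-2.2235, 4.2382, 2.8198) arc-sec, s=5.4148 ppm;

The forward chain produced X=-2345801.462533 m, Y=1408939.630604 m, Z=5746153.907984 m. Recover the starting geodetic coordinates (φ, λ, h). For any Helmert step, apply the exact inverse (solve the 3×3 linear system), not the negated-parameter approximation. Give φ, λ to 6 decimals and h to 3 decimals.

start: X=-2345801.4625, Y=1408939.6306, Z=5746153.9080 m
→ Helmert⁻¹: X=-2345342.7896, Y=1409299.8959, Z=5746296.6161
→ Helmert⁻¹: X=-2345327.4726, Y=1409055.8080, Z=5745859.1300
→ geod (Bowring, a=6378206.400): φ=64.68785000°, λ=149.00285600°, h=3467.5870 m

φ=64.687850°, λ=149.002856°, h=3467.587 m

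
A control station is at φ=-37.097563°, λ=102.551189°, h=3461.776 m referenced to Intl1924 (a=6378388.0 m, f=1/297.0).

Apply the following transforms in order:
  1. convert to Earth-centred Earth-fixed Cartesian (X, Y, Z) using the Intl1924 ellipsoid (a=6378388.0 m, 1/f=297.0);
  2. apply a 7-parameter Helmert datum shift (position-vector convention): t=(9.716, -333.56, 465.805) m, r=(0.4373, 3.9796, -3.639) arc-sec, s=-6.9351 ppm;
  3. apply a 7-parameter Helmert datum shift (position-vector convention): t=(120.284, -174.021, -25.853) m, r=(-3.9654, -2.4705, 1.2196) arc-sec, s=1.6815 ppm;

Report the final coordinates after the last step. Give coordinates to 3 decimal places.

X=-1107354.033 m, Y=4974077.453 m, Z=-3827801.057 m

start: φ=-37.097563°, λ=102.551189°, h=3461.776 m
→ ECEF (a=6378388.000, f=1/297.0): X=-1107520.1894, Y=4974663.6487, Z=-3828184.1410
→ Helmert 7p (PV): X=-1107488.8875, Y=4974323.2441, Z=-3827659.8726
→ Helmert 7p (PV): X=-1107354.0327, Y=4974077.4529, Z=-3827801.0571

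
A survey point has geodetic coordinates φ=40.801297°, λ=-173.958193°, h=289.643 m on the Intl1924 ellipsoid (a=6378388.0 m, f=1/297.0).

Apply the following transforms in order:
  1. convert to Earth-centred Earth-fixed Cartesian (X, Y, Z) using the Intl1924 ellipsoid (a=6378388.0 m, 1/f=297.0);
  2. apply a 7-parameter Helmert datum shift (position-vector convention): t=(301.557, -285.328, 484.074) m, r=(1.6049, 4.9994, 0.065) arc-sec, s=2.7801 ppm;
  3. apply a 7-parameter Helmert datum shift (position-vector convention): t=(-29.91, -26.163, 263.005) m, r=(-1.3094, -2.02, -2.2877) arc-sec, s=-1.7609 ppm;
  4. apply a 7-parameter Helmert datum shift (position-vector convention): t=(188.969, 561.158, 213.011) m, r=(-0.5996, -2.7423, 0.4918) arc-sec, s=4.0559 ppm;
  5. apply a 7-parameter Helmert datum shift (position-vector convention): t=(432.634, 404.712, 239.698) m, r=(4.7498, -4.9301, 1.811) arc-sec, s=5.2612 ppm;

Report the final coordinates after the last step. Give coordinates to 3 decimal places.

start: φ=40.801297°, λ=-173.958193°, h=289.643 m
→ ECEF (a=6378388.000, f=1/297.0): X=-4808618.4199, Y=-508953.8984, Z=4146003.8803
→ Helmert 7p (PV): X=-4808229.5808, Y=-509274.4159, Z=4146612.0710
→ Helmert 7p (PV): X=-4808297.2810, Y=-509220.0304, Z=4146823.9192
→ Helmert 7p (PV): X=-4808181.7323, Y=-508660.3477, Z=4146991.3028
→ Helmert 7p (PV): X=-4807869.0501, Y=-508396.0239, Z=4147126.1808

X=-4807869.050 m, Y=-508396.024 m, Z=4147126.181 m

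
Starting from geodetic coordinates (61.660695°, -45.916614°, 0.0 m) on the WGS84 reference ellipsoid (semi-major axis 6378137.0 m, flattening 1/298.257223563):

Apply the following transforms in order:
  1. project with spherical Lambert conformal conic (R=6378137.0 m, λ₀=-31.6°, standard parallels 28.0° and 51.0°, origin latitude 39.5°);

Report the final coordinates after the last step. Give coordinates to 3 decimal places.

start: φ=61.660695°, λ=-45.916614°, h=0.000 m
→ lcc (R=6378137.0, λ₀=-31.6°): E=-804131.5750, N=2547961.0657

E=-804131.575 m, N=2547961.066 m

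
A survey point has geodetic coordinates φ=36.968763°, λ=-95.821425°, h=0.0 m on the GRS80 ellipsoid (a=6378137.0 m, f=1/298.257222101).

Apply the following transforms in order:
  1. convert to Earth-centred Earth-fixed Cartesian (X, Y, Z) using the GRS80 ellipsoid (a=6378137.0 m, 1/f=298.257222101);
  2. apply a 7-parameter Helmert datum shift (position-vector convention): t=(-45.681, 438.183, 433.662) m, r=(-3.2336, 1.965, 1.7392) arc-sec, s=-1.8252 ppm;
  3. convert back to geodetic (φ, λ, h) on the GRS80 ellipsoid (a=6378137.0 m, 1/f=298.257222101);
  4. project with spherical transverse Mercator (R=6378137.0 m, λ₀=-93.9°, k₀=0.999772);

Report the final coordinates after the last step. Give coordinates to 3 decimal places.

start: φ=36.968763°, λ=-95.821425°, h=0.000 m
→ ECEF (a=6378137.000, f=1/298.257222101): X=-517495.2246, Y=-5075766.4326, Z=3814624.0422
→ Helmert 7p (PV): X=-517460.8227, Y=-5075263.5473, Z=3815135.2441
→ geod (Bowring, a=6378137.000): φ=36.97517338°, λ=-95.82161348°, h=-95.0367 m
→ tm (R=6378137.0, λ₀=-93.9°): E=-170864.1993, N=4116842.7464

E=-170864.199 m, N=4116842.746 m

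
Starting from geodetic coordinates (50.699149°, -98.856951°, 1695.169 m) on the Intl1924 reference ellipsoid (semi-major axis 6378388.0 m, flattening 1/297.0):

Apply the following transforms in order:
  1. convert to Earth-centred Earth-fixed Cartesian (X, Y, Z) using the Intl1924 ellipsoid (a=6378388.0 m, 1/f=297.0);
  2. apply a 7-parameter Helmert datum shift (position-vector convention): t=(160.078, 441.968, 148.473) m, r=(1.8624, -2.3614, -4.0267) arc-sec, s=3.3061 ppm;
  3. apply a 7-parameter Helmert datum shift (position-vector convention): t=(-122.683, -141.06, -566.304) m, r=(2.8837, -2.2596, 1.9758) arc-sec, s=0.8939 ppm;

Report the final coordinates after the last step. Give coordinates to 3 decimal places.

start: φ=50.699149°, λ=-98.856951°, h=1695.169 m
→ ECEF (a=6378388.000, f=1/297.0): X=-623455.4685, Y=-4000968.4440, Z=4913821.1115
→ Helmert 7p (PV): X=-623431.8144, Y=-4000571.9004, Z=4913942.5669
→ Helmert 7p (PV): X=-623570.5649, Y=-4000791.2081, Z=4913317.8956

X=-623570.565 m, Y=-4000791.208 m, Z=4913317.896 m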